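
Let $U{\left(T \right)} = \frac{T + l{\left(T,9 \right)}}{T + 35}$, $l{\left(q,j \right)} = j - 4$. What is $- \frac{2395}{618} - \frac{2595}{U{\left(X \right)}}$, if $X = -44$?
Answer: $- \frac{4842265}{8034} \approx -602.72$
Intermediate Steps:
$l{\left(q,j \right)} = -4 + j$
$U{\left(T \right)} = \frac{5 + T}{35 + T}$ ($U{\left(T \right)} = \frac{T + \left(-4 + 9\right)}{T + 35} = \frac{T + 5}{35 + T} = \frac{5 + T}{35 + T}$)
$- \frac{2395}{618} - \frac{2595}{U{\left(X \right)}} = - \frac{2395}{618} - \frac{2595}{\frac{1}{35 - 44} \left(5 - 44\right)} = \left(-2395\right) \frac{1}{618} - \frac{2595}{\frac{1}{-9} \left(-39\right)} = - \frac{2395}{618} - \frac{2595}{\left(- \frac{1}{9}\right) \left(-39\right)} = - \frac{2395}{618} - \frac{2595}{\frac{13}{3}} = - \frac{2395}{618} - \frac{7785}{13} = - \frac{4842265}{8034}$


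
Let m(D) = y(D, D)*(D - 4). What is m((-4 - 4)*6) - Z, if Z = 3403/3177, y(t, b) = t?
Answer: 7926389/3177 ≈ 2494.9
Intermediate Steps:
Z = 3403/3177 (Z = 3403*(1/3177) = 3403/3177 ≈ 1.0711)
m(D) = D*(-4 + D) (m(D) = D*(D - 4) = D*(-4 + D))
m((-4 - 4)*6) - Z = ((-4 - 4)*6)*(-4 + (-4 - 4)*6) - 1*3403/3177 = (-8*6)*(-4 - 8*6) - 3403/3177 = -48*(-4 - 48) - 3403/3177 = -48*(-52) - 3403/3177 = 2496 - 3403/3177 = 7926389/3177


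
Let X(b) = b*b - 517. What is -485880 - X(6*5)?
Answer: -486263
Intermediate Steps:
X(b) = -517 + b² (X(b) = b² - 517 = -517 + b²)
-485880 - X(6*5) = -485880 - (-517 + (6*5)²) = -485880 - (-517 + 30²) = -485880 - (-517 + 900) = -485880 - 1*383 = -485880 - 383 = -486263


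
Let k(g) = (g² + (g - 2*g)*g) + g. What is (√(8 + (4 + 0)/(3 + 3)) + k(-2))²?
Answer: (6 - √78)²/9 ≈ 0.89099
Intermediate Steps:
k(g) = g (k(g) = (g² + (-g)*g) + g = (g² - g²) + g = 0 + g = g)
(√(8 + (4 + 0)/(3 + 3)) + k(-2))² = (√(8 + (4 + 0)/(3 + 3)) - 2)² = (√(8 + 4/6) - 2)² = (√(8 + 4*(⅙)) - 2)² = (√(8 + ⅔) - 2)² = (√(26/3) - 2)² = (√78/3 - 2)² = (-2 + √78/3)²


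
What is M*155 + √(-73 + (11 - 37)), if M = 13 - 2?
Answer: 1705 + 3*I*√11 ≈ 1705.0 + 9.9499*I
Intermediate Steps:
M = 11
M*155 + √(-73 + (11 - 37)) = 11*155 + √(-73 + (11 - 37)) = 1705 + √(-73 - 26) = 1705 + √(-99) = 1705 + 3*I*√11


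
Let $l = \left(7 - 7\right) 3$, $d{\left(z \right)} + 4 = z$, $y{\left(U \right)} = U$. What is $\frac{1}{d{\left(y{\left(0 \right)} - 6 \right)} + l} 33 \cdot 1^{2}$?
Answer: $- \frac{33}{10} \approx -3.3$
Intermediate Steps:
$d{\left(z \right)} = -4 + z$
$l = 0$ ($l = \left(7 - 7\right) 3 = 0 \cdot 3 = 0$)
$\frac{1}{d{\left(y{\left(0 \right)} - 6 \right)} + l} 33 \cdot 1^{2} = \frac{1}{\left(-4 + \left(0 - 6\right)\right) + 0} \cdot 33 \cdot 1^{2} = \frac{1}{\left(-4 + \left(0 - 6\right)\right) + 0} \cdot 33 \cdot 1 = \frac{1}{\left(-4 - 6\right) + 0} \cdot 33 \cdot 1 = \frac{1}{-10 + 0} \cdot 33 \cdot 1 = \frac{1}{-10} \cdot 33 \cdot 1 = \left(- \frac{1}{10}\right) 33 \cdot 1 = \left(- \frac{33}{10}\right) 1 = - \frac{33}{10}$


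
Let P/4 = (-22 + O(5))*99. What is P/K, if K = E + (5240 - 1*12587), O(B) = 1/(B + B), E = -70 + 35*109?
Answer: 21681/9005 ≈ 2.4077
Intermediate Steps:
E = 3745 (E = -70 + 3815 = 3745)
O(B) = 1/(2*B)
K = -3602 (K = 3745 + (5240 - 1*12587) = 3745 + (5240 - 12587) = 3745 - 7347 = -3602)
P = -43362/5 (P = 4*((-22 + (½)/5)*99) = 4*((-22 + (½)*(⅕))*99) = 4*((-22 + ⅒)*99) = 4*(-219/10*99) = 4*(-21681/10) = -43362/5 ≈ -8672.4)
P/K = -43362/5/(-3602) = -43362/5*(-1/3602) = 21681/9005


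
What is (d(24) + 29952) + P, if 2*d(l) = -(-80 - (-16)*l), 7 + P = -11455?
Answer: 18338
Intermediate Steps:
P = -11462 (P = -7 - 11455 = -11462)
d(l) = 40 - 8*l (d(l) = (-(-80 - (-16)*l))/2 = (-(-80 + 16*l))/2 = (80 - 16*l)/2 = 40 - 8*l)
(d(24) + 29952) + P = ((40 - 8*24) + 29952) - 11462 = ((40 - 192) + 29952) - 11462 = (-152 + 29952) - 11462 = 29800 - 11462 = 18338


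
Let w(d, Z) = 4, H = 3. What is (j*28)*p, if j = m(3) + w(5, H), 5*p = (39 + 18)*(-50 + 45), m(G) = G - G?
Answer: -6384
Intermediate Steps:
m(G) = 0
p = -57 (p = ((39 + 18)*(-50 + 45))/5 = (57*(-5))/5 = (1/5)*(-285) = -57)
j = 4 (j = 0 + 4 = 4)
(j*28)*p = (4*28)*(-57) = 112*(-57) = -6384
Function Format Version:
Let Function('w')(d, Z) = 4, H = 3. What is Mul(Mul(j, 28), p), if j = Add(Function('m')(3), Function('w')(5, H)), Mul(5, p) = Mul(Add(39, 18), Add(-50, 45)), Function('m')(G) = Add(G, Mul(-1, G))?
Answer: -6384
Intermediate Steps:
Function('m')(G) = 0
p = -57 (p = Mul(Rational(1, 5), Mul(Add(39, 18), Add(-50, 45))) = Mul(Rational(1, 5), Mul(57, -5)) = Mul(Rational(1, 5), -285) = -57)
j = 4 (j = Add(0, 4) = 4)
Mul(Mul(j, 28), p) = Mul(Mul(4, 28), -57) = Mul(112, -57) = -6384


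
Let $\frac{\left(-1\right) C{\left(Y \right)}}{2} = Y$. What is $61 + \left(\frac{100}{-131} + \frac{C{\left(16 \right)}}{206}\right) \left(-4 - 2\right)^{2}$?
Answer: $\frac{376817}{13493} \approx 27.927$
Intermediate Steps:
$C{\left(Y \right)} = - 2 Y$
$61 + \left(\frac{100}{-131} + \frac{C{\left(16 \right)}}{206}\right) \left(-4 - 2\right)^{2} = 61 + \left(\frac{100}{-131} + \frac{\left(-2\right) 16}{206}\right) \left(-4 - 2\right)^{2} = 61 + \left(100 \left(- \frac{1}{131}\right) - \frac{16}{103}\right) \left(-6\right)^{2} = 61 + \left(- \frac{100}{131} - \frac{16}{103}\right) 36 = 61 - \frac{446256}{13493} = \frac{376817}{13493}$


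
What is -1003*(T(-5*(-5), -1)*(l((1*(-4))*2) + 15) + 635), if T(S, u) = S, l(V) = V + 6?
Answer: -962880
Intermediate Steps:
l(V) = 6 + V
-1003*(T(-5*(-5), -1)*(l((1*(-4))*2) + 15) + 635) = -1003*((-5*(-5))*((6 + (1*(-4))*2) + 15) + 635) = -1003*(25*((6 - 4*2) + 15) + 635) = -1003*(25*((6 - 8) + 15) + 635) = -1003*(25*(-2 + 15) + 635) = -1003*(25*13 + 635) = -1003*(325 + 635) = -1003*960 = -962880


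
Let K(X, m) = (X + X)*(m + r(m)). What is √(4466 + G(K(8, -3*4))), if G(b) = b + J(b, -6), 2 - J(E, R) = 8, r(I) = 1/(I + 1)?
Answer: 2*√129063/11 ≈ 65.319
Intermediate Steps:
r(I) = 1/(1 + I)
J(E, R) = -6 (J(E, R) = 2 - 1*8 = 2 - 8 = -6)
K(X, m) = 2*X*(m + 1/(1 + m)) (K(X, m) = (X + X)*(m + 1/(1 + m)) = (2*X)*(m + 1/(1 + m)) = 2*X*(m + 1/(1 + m)))
G(b) = -6 + b (G(b) = b - 6 = -6 + b)
√(4466 + G(K(8, -3*4))) = √(4466 + (-6 + 2*8*(1 + (-3*4)*(1 - 3*4))/(1 - 3*4))) = √(4466 + (-6 + 2*8*(1 - 12*(1 - 12))/(1 - 12))) = √(4466 + (-6 + 2*8*(1 - 12*(-11))/(-11))) = √(4466 + (-6 + 2*8*(-1/11)*(1 + 132))) = √(4466 + (-6 + 2*8*(-1/11)*133)) = √(4466 + (-6 - 2128/11)) = √(4466 - 2194/11) = √(46932/11) = 2*√129063/11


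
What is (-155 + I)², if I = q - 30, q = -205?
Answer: 152100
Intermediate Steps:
I = -235 (I = -205 - 30 = -235)
(-155 + I)² = (-155 - 235)² = (-390)² = 152100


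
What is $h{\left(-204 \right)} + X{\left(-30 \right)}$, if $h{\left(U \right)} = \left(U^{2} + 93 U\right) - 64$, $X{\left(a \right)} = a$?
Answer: $22550$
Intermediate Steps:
$h{\left(U \right)} = -64 + U^{2} + 93 U$
$h{\left(-204 \right)} + X{\left(-30 \right)} = \left(-64 + \left(-204\right)^{2} + 93 \left(-204\right)\right) - 30 = \left(-64 + 41616 - 18972\right) - 30 = 22580 - 30 = 22550$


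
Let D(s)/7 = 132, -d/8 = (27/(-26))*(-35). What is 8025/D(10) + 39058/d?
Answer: -5224169/41580 ≈ -125.64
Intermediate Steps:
d = -3780/13 (d = -8*27/(-26)*(-35) = -8*(-1/26*27)*(-35) = -(-108)*(-35)/13 = -8*945/26 = -3780/13 ≈ -290.77)
D(s) = 924 (D(s) = 7*132 = 924)
8025/D(10) + 39058/d = 8025/924 + 39058/(-3780/13) = 8025*(1/924) + 39058*(-13/3780) = 2675/308 - 253877/1890 = -5224169/41580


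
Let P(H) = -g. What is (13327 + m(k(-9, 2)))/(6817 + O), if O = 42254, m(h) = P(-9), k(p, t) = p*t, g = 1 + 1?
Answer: 13325/49071 ≈ 0.27155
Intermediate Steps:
g = 2
P(H) = -2 (P(H) = -1*2 = -2)
m(h) = -2
(13327 + m(k(-9, 2)))/(6817 + O) = (13327 - 2)/(6817 + 42254) = 13325/49071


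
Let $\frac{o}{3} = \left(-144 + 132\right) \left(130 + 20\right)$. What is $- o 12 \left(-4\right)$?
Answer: $-259200$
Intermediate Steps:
$o = -5400$ ($o = 3 \left(-144 + 132\right) \left(130 + 20\right) = 3 \left(\left(-12\right) 150\right) = 3 \left(-1800\right) = -5400$)
$- o 12 \left(-4\right) = - \left(-5400\right) 12 \left(-4\right) = - \left(-5400\right) \left(-48\right) = \left(-1\right) 259200 = -259200$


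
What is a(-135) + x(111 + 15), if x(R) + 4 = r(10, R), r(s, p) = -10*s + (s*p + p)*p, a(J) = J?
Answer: 174397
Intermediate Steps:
r(s, p) = -10*s + p*(p + p*s) (r(s, p) = -10*s + (p*s + p)*p = -10*s + (p + p*s)*p = -10*s + p*(p + p*s))
x(R) = -104 + 11*R**2 (x(R) = -4 + (R**2 - 10*10 + 10*R**2) = -4 + (R**2 - 100 + 10*R**2) = -4 + (-100 + 11*R**2) = -104 + 11*R**2)
a(-135) + x(111 + 15) = -135 + (-104 + 11*(111 + 15)**2) = -135 + (-104 + 11*126**2) = -135 + (-104 + 11*15876) = -135 + (-104 + 174636) = -135 + 174532 = 174397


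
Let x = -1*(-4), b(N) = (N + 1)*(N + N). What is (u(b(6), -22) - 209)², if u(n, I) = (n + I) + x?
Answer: 20449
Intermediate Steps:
b(N) = 2*N*(1 + N) (b(N) = (1 + N)*(2*N) = 2*N*(1 + N))
x = 4
u(n, I) = 4 + I + n (u(n, I) = (n + I) + 4 = (I + n) + 4 = 4 + I + n)
(u(b(6), -22) - 209)² = ((4 - 22 + 2*6*(1 + 6)) - 209)² = ((4 - 22 + 2*6*7) - 209)² = ((4 - 22 + 84) - 209)² = (66 - 209)² = (-143)² = 20449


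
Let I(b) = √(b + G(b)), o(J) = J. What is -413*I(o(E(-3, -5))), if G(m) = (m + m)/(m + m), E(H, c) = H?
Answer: -413*I*√2 ≈ -584.07*I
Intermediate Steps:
G(m) = 1 (G(m) = (2*m)/((2*m)) = (2*m)*(1/(2*m)) = 1)
I(b) = √(1 + b) (I(b) = √(b + 1) = √(1 + b))
-413*I(o(E(-3, -5))) = -413*√(1 - 3) = -413*I*√2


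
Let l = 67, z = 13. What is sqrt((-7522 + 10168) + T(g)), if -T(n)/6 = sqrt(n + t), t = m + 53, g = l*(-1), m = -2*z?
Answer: sqrt(2646 - 12*I*sqrt(10)) ≈ 51.441 - 0.3688*I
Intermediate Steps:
m = -26 (m = -2*13 = -26)
g = -67 (g = 67*(-1) = -67)
t = 27 (t = -26 + 53 = 27)
T(n) = -6*sqrt(27 + n) (T(n) = -6*sqrt(n + 27) = -6*sqrt(27 + n))
sqrt((-7522 + 10168) + T(g)) = sqrt((-7522 + 10168) - 6*sqrt(27 - 67)) = sqrt(2646 - 12*I*sqrt(10))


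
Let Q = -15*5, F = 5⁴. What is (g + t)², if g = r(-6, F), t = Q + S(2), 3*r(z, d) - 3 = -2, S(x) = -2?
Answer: 52900/9 ≈ 5877.8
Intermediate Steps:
F = 625
r(z, d) = ⅓ (r(z, d) = 1 + (⅓)*(-2) = 1 - ⅔ = ⅓)
Q = -75
t = -77 (t = -75 - 2 = -77)
g = ⅓ ≈ 0.33333
(g + t)² = (⅓ - 77)² = (-230/3)² = 52900/9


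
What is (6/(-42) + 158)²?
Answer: 1221025/49 ≈ 24919.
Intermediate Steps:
(6/(-42) + 158)² = (6*(-1/42) + 158)² = (-⅐ + 158)² = (1105/7)² = 1221025/49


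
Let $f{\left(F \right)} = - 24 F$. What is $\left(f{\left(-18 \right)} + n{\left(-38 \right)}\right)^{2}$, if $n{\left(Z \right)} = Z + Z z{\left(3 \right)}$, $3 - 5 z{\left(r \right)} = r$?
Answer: $155236$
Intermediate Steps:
$z{\left(r \right)} = \frac{3}{5} - \frac{r}{5}$
$n{\left(Z \right)} = Z$ ($n{\left(Z \right)} = Z + Z \left(\frac{3}{5} - \frac{3}{5}\right) = Z + Z 0 = Z + 0 = Z$)
$\left(f{\left(-18 \right)} + n{\left(-38 \right)}\right)^{2} = \left(\left(-24\right) \left(-18\right) - 38\right)^{2} = \left(432 - 38\right)^{2} = 394^{2} = 155236$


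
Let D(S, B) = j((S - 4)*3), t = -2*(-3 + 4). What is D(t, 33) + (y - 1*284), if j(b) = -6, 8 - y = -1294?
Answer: 1012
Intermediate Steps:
y = 1302 (y = 8 - 1*(-1294) = 8 + 1294 = 1302)
t = -2 (t = -2*1 = -2)
D(S, B) = -6
D(t, 33) + (y - 1*284) = -6 + (1302 - 1*284) = -6 + (1302 - 284) = -6 + 1018 = 1012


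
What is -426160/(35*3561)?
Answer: -12176/3561 ≈ -3.4193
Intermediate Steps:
-426160/(35*3561) = -426160/124635 = -426160*1/124635 = -12176/3561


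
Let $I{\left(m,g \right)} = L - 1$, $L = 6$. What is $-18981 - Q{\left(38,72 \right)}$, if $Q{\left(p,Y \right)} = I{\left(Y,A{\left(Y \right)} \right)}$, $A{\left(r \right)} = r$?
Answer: $-18986$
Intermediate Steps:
$I{\left(m,g \right)} = 5$ ($I{\left(m,g \right)} = 6 - 1 = 5$)
$Q{\left(p,Y \right)} = 5$
$-18981 - Q{\left(38,72 \right)} = -18981 - 5 = -18986$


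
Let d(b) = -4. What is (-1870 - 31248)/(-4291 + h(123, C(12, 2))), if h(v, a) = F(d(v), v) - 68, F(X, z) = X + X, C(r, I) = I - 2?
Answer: 33118/4367 ≈ 7.5837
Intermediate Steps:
C(r, I) = -2 + I
F(X, z) = 2*X
h(v, a) = -76 (h(v, a) = 2*(-4) - 68 = -8 - 68 = -76)
(-1870 - 31248)/(-4291 + h(123, C(12, 2))) = (-1870 - 31248)/(-4291 - 76) = -33118/(-4367) = -33118*(-1/4367) = 33118/4367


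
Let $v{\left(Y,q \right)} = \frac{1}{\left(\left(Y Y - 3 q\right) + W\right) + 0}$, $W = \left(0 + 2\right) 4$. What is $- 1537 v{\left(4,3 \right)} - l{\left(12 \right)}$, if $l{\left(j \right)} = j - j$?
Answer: $- \frac{1537}{15} \approx -102.47$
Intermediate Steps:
$W = 8$ ($W = 2 \cdot 4 = 8$)
$l{\left(j \right)} = 0$
$v{\left(Y,q \right)} = \frac{1}{8 + Y^{2} - 3 q}$ ($v{\left(Y,q \right)} = \frac{1}{\left(\left(Y Y - 3 q\right) + 8\right) + 0} = \frac{1}{\left(\left(Y^{2} - 3 q\right) + 8\right) + 0} = \frac{1}{\left(8 + Y^{2} - 3 q\right) + 0} = \frac{1}{8 + Y^{2} - 3 q}$)
$- 1537 v{\left(4,3 \right)} - l{\left(12 \right)} = - \frac{1537}{8 + 4^{2} - 9} - 0 = - \frac{1537}{8 + 16 - 9} + 0 = - \frac{1537}{15} + 0 = - \frac{1537}{15}$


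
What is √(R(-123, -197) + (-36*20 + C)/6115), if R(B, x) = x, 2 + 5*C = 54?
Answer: 3*I*√818978281/6115 ≈ 14.04*I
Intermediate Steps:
C = 52/5 (C = -⅖ + (⅕)*54 = -⅖ + 54/5 = 52/5 ≈ 10.400)
√(R(-123, -197) + (-36*20 + C)/6115) = √(-197 + (-36*20 + 52/5)/6115) = √(-197 + (-720 + 52/5)*(1/6115)) = √(-197 - 3548/5*1/6115) = √(-197 - 3548/30575) = √(-6026823/30575) = 3*I*√818978281/6115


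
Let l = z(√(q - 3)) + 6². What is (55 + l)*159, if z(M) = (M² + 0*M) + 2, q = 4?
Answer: 14946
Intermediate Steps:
z(M) = 2 + M² (z(M) = (M² + 0) + 2 = M² + 2 = 2 + M²)
l = 39 (l = (2 + (√(4 - 3))²) + 6² = (2 + (√1)²) + 36 = (2 + 1²) + 36 = (2 + 1) + 36 = 3 + 36 = 39)
(55 + l)*159 = (55 + 39)*159 = 94*159 = 14946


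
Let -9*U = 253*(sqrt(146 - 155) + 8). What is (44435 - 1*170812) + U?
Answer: -1139417/9 - 253*I/3 ≈ -1.266e+5 - 84.333*I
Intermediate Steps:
U = -2024/9 - 253*I/3 (U = -253*(sqrt(146 - 155) + 8)/9 = -253*(sqrt(-9) + 8)/9 = -253*(3*I + 8)/9 = -253*(8 + 3*I)/9 = -(2024 + 759*I)/9 = -2024/9 - 253*I/3 ≈ -224.89 - 84.333*I)
(44435 - 1*170812) + U = (44435 - 1*170812) + (-2024/9 - 253*I/3) = (44435 - 170812) + (-2024/9 - 253*I/3) = -126377 + (-2024/9 - 253*I/3) = -1139417/9 - 253*I/3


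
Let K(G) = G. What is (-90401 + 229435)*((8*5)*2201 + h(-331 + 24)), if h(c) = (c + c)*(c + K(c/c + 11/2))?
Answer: 37893299598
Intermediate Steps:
h(c) = 2*c*(13/2 + c) (h(c) = (c + c)*(c + (c/c + 11/2)) = (2*c)*(c + (1 + 11*(1/2))) = (2*c)*(c + (1 + 11/2)) = (2*c)*(c + 13/2) = (2*c)*(13/2 + c) = 2*c*(13/2 + c))
(-90401 + 229435)*((8*5)*2201 + h(-331 + 24)) = (-90401 + 229435)*((8*5)*2201 + (-331 + 24)*(13 + 2*(-331 + 24))) = 139034*(40*2201 - 307*(13 + 2*(-307))) = 139034*(88040 - 307*(13 - 614)) = 139034*(88040 - 307*(-601)) = 139034*(88040 + 184507) = 139034*272547 = 37893299598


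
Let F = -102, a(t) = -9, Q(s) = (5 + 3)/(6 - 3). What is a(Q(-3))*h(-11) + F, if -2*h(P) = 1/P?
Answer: -2253/22 ≈ -102.41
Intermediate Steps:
Q(s) = 8/3
h(P) = -1/(2*P)
a(Q(-3))*h(-11) + F = -(-9)/(2*(-11)) - 102 = -(-9)*(-1)/(2*11) - 102 = -9*1/22 - 102 = -9/22 - 102 = -2253/22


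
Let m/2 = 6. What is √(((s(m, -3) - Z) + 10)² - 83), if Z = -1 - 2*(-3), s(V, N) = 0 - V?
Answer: I*√34 ≈ 5.8309*I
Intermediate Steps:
m = 12 (m = 2*6 = 12)
s(V, N) = -V
Z = 5 (Z = -1 + 6 = 5)
√(((s(m, -3) - Z) + 10)² - 83) = √(((-1*12 - 1*5) + 10)² - 83) = √(((-12 - 5) + 10)² - 83) = √((-17 + 10)² - 83) = √((-7)² - 83) = √(49 - 83) = √(-34) = I*√34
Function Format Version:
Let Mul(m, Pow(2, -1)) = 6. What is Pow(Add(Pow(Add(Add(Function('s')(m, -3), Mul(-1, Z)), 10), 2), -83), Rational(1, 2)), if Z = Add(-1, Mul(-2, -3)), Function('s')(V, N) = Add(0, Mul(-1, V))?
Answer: Mul(I, Pow(34, Rational(1, 2))) ≈ Mul(5.8309, I)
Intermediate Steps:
m = 12 (m = Mul(2, 6) = 12)
Function('s')(V, N) = Mul(-1, V)
Z = 5 (Z = Add(-1, 6) = 5)
Pow(Add(Pow(Add(Add(Function('s')(m, -3), Mul(-1, Z)), 10), 2), -83), Rational(1, 2)) = Pow(Add(Pow(Add(Add(Mul(-1, 12), Mul(-1, 5)), 10), 2), -83), Rational(1, 2)) = Pow(Add(Pow(Add(Add(-12, -5), 10), 2), -83), Rational(1, 2)) = Pow(Add(Pow(Add(-17, 10), 2), -83), Rational(1, 2)) = Pow(Add(Pow(-7, 2), -83), Rational(1, 2)) = Pow(Add(49, -83), Rational(1, 2)) = Pow(-34, Rational(1, 2)) = Mul(I, Pow(34, Rational(1, 2)))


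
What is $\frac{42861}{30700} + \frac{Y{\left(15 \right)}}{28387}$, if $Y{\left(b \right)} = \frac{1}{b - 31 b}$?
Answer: $\frac{10950256249}{7843328100} \approx 1.3961$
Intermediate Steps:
$Y{\left(b \right)} = - \frac{1}{30 b}$ ($Y{\left(b \right)} = \frac{1}{\left(-30\right) b} = - \frac{1}{30 b}$)
$\frac{42861}{30700} + \frac{Y{\left(15 \right)}}{28387} = \frac{42861}{30700} + \frac{\left(- \frac{1}{30}\right) \frac{1}{15}}{28387} = 42861 \cdot \frac{1}{30700} + \left(- \frac{1}{30}\right) \frac{1}{15} \cdot \frac{1}{28387} = \frac{42861}{30700} - \frac{1}{12774150} = \frac{10950256249}{7843328100}$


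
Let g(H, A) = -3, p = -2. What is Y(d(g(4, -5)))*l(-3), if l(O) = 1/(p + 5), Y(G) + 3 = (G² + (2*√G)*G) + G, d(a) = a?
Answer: 1 - 2*I*√3 ≈ 1.0 - 3.4641*I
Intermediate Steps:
Y(G) = -3 + G + G² + 2*G^(3/2) (Y(G) = -3 + ((G² + (2*√G)*G) + G) = -3 + ((G² + 2*G^(3/2)) + G) = -3 + (G + G² + 2*G^(3/2)) = -3 + G + G² + 2*G^(3/2))
l(O) = ⅓ (l(O) = 1/(-2 + 5) = 1/3 = ⅓)
Y(d(g(4, -5)))*l(-3) = (-3 - 3 + (-3)² + 2*(-3)^(3/2))*(⅓) = (-3 - 3 + 9 + 2*(-3*I*√3))*(⅓) = (-3 - 3 + 9 - 6*I*√3)*(⅓) = (3 - 6*I*√3)*(⅓) = 1 - 2*I*√3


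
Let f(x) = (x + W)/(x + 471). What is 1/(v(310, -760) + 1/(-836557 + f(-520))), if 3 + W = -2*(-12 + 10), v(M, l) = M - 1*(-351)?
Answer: 40990774/27094901565 ≈ 0.0015129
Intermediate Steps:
v(M, l) = 351 + M (v(M, l) = M + 351 = 351 + M)
W = 1 (W = -3 - 2*(-12 + 10) = -3 - 2*(-2) = -3 + 4 = 1)
f(x) = (1 + x)/(471 + x) (f(x) = (x + 1)/(x + 471) = (1 + x)/(471 + x))
1/(v(310, -760) + 1/(-836557 + f(-520))) = 1/((351 + 310) + 1/(-836557 + (1 - 520)/(471 - 520))) = 1/(661 + 1/(-836557 - 519/(-49))) = 1/(661 + 1/(-836557 - 1/49*(-519))) = 1/(661 + 1/(-836557 + 519/49)) = 1/(661 + 1/(-40990774/49)) = 1/(661 - 49/40990774) = 1/(27094901565/40990774) = 40990774/27094901565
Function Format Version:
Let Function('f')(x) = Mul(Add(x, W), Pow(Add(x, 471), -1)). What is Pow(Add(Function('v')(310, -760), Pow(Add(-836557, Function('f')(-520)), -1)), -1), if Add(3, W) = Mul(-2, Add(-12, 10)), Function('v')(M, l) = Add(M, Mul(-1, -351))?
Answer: Rational(40990774, 27094901565) ≈ 0.0015129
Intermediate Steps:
Function('v')(M, l) = Add(351, M) (Function('v')(M, l) = Add(M, 351) = Add(351, M))
W = 1 (W = Add(-3, Mul(-2, Add(-12, 10))) = Add(-3, Mul(-2, -2)) = Add(-3, 4) = 1)
Function('f')(x) = Mul(Pow(Add(471, x), -1), Add(1, x)) (Function('f')(x) = Mul(Add(x, 1), Pow(Add(x, 471), -1)) = Mul(Add(1, x), Pow(Add(471, x), -1)) = Mul(Pow(Add(471, x), -1), Add(1, x)))
Pow(Add(Function('v')(310, -760), Pow(Add(-836557, Function('f')(-520)), -1)), -1) = Pow(Add(Add(351, 310), Pow(Add(-836557, Mul(Pow(Add(471, -520), -1), Add(1, -520))), -1)), -1) = Pow(Add(661, Pow(Add(-836557, Mul(Pow(-49, -1), -519)), -1)), -1) = Pow(Add(661, Pow(Add(-836557, Mul(Rational(-1, 49), -519)), -1)), -1) = Pow(Add(661, Pow(Add(-836557, Rational(519, 49)), -1)), -1) = Pow(Add(661, Pow(Rational(-40990774, 49), -1)), -1) = Pow(Add(661, Rational(-49, 40990774)), -1) = Pow(Rational(27094901565, 40990774), -1) = Rational(40990774, 27094901565)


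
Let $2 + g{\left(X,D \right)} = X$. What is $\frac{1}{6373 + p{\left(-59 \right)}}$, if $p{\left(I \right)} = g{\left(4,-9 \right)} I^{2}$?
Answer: $\frac{1}{13335} \approx 7.4991 \cdot 10^{-5}$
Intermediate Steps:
$g{\left(X,D \right)} = -2 + X$
$p{\left(I \right)} = 2 I^{2}$ ($p{\left(I \right)} = \left(-2 + 4\right) I^{2} = 2 I^{2}$)
$\frac{1}{6373 + p{\left(-59 \right)}} = \frac{1}{6373 + 2 \left(-59\right)^{2}} = \frac{1}{6373 + 2 \cdot 3481} = \frac{1}{6373 + 6962} = \frac{1}{13335}$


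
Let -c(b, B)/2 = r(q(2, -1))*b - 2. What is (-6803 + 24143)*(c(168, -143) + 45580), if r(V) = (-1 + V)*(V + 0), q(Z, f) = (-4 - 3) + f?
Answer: 370937280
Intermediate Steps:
q(Z, f) = -7 + f
r(V) = V*(-1 + V) (r(V) = (-1 + V)*V = V*(-1 + V))
c(b, B) = 4 - 144*b (c(b, B) = -2*(((-7 - 1)*(-1 + (-7 - 1)))*b - 2) = -2*((-8*(-1 - 8))*b - 2) = -2*((-8*(-9))*b - 2) = -2*(72*b - 2) = -2*(-2 + 72*b) = 4 - 144*b)
(-6803 + 24143)*(c(168, -143) + 45580) = (-6803 + 24143)*((4 - 144*168) + 45580) = 17340*((4 - 24192) + 45580) = 17340*(-24188 + 45580) = 17340*21392 = 370937280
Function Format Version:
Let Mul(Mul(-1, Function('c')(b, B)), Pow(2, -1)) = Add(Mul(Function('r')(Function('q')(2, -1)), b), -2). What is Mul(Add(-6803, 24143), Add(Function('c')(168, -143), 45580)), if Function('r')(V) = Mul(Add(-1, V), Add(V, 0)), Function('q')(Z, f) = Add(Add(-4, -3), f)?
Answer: 370937280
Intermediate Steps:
Function('q')(Z, f) = Add(-7, f)
Function('r')(V) = Mul(V, Add(-1, V)) (Function('r')(V) = Mul(Add(-1, V), V) = Mul(V, Add(-1, V)))
Function('c')(b, B) = Add(4, Mul(-144, b)) (Function('c')(b, B) = Mul(-2, Add(Mul(Mul(Add(-7, -1), Add(-1, Add(-7, -1))), b), -2)) = Mul(-2, Add(Mul(Mul(-8, Add(-1, -8)), b), -2)) = Mul(-2, Add(Mul(Mul(-8, -9), b), -2)) = Mul(-2, Add(Mul(72, b), -2)) = Mul(-2, Add(-2, Mul(72, b))) = Add(4, Mul(-144, b)))
Mul(Add(-6803, 24143), Add(Function('c')(168, -143), 45580)) = Mul(Add(-6803, 24143), Add(Add(4, Mul(-144, 168)), 45580)) = Mul(17340, Add(Add(4, -24192), 45580)) = Mul(17340, Add(-24188, 45580)) = Mul(17340, 21392) = 370937280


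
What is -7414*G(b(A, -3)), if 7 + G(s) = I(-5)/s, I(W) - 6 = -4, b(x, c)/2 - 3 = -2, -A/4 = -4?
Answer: 44484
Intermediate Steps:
A = 16 (A = -4*(-4) = 16)
b(x, c) = 2 (b(x, c) = 6 + 2*(-2) = 6 - 4 = 2)
I(W) = 2 (I(W) = 6 - 4 = 2)
G(s) = -7 + 2/s
-7414*G(b(A, -3)) = -7414*(-7 + 2/2) = -7414*(-7 + 2*(½)) = -7414*(-7 + 1) = -7414*(-6) = 44484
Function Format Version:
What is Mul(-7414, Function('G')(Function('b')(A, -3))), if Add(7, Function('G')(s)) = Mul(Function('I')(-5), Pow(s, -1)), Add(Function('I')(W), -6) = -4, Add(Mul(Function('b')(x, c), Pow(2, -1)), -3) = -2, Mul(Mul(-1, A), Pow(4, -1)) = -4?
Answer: 44484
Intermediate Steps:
A = 16 (A = Mul(-4, -4) = 16)
Function('b')(x, c) = 2 (Function('b')(x, c) = Add(6, Mul(2, -2)) = Add(6, -4) = 2)
Function('I')(W) = 2 (Function('I')(W) = Add(6, -4) = 2)
Function('G')(s) = Add(-7, Mul(2, Pow(s, -1)))
Mul(-7414, Function('G')(Function('b')(A, -3))) = Mul(-7414, Add(-7, Mul(2, Pow(2, -1)))) = Mul(-7414, Add(-7, Mul(2, Rational(1, 2)))) = Mul(-7414, Add(-7, 1)) = Mul(-7414, -6) = 44484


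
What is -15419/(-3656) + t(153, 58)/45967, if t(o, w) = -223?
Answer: 707949885/168055352 ≈ 4.2126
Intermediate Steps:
-15419/(-3656) + t(153, 58)/45967 = -15419/(-3656) - 223/45967 = -15419*(-1/3656) - 223*1/45967 = 15419/3656 - 223/45967 = 707949885/168055352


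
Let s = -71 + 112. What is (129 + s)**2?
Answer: 28900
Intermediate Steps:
s = 41
(129 + s)**2 = (129 + 41)**2 = 170**2 = 28900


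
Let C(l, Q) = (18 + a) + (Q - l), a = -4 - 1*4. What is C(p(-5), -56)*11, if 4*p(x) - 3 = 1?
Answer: -517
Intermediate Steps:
a = -8 (a = -4 - 4 = -8)
p(x) = 1 (p(x) = ¾ + (¼)*1 = ¾ + ¼ = 1)
C(l, Q) = 10 + Q - l (C(l, Q) = (18 - 8) + (Q - l) = 10 + (Q - l) = 10 + Q - l)
C(p(-5), -56)*11 = (10 - 56 - 1*1)*11 = (10 - 56 - 1)*11 = -47*11 = -517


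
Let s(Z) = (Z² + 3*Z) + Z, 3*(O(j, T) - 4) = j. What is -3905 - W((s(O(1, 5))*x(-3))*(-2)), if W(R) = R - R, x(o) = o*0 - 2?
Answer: -3905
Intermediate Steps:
x(o) = -2 (x(o) = 0 - 2 = -2)
O(j, T) = 4 + j/3
s(Z) = Z² + 4*Z
W(R) = 0
-3905 - W((s(O(1, 5))*x(-3))*(-2)) = -3905 - 1*0 = -3905 + 0 = -3905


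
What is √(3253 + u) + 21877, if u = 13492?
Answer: 21877 + √16745 ≈ 22006.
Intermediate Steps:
√(3253 + u) + 21877 = √(3253 + 13492) + 21877 = √16745 + 21877 = 21877 + √16745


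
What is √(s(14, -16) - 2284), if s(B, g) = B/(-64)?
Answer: I*√146190/8 ≈ 47.794*I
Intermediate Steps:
s(B, g) = -B/64 (s(B, g) = B*(-1/64) = -B/64)
√(s(14, -16) - 2284) = √(-1/64*14 - 2284) = √(-7/32 - 2284) = √(-73095/32) = I*√146190/8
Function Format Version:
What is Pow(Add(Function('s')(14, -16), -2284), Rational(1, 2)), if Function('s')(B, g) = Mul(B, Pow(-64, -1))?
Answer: Mul(Rational(1, 8), I, Pow(146190, Rational(1, 2))) ≈ Mul(47.794, I)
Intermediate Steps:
Function('s')(B, g) = Mul(Rational(-1, 64), B) (Function('s')(B, g) = Mul(B, Rational(-1, 64)) = Mul(Rational(-1, 64), B))
Pow(Add(Function('s')(14, -16), -2284), Rational(1, 2)) = Pow(Add(Mul(Rational(-1, 64), 14), -2284), Rational(1, 2)) = Pow(Add(Rational(-7, 32), -2284), Rational(1, 2)) = Pow(Rational(-73095, 32), Rational(1, 2)) = Mul(Rational(1, 8), I, Pow(146190, Rational(1, 2)))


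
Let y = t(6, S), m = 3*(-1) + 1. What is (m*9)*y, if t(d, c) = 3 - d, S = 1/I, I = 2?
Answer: 54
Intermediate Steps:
m = -2 (m = -3 + 1 = -2)
S = 1/2 ≈ 0.50000
y = -3 (y = 3 - 1*6 = 3 - 6 = -3)
(m*9)*y = -2*9*(-3) = -18*(-3) = 54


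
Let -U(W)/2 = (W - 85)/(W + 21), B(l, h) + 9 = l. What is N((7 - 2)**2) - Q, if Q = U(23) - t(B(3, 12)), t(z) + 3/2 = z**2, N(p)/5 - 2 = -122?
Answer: -12503/22 ≈ -568.32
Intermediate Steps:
N(p) = -600 (N(p) = 10 + 5*(-122) = 10 - 610 = -600)
B(l, h) = -9 + l
t(z) = -3/2 + z**2
U(W) = -2*(-85 + W)/(21 + W) (U(W) = -2*(W - 85)/(W + 21) = -2*(-85 + W)/(21 + W))
Q = -697/22 (Q = 2*(85 - 1*23)/(21 + 23) - (-3/2 + (-9 + 3)**2) = 2*(85 - 23)/44 - (-3/2 + (-6)**2) = 2*(1/44)*62 - (-3/2 + 36) = 31/11 - 1*69/2 = 31/11 - 69/2 = -697/22 ≈ -31.682)
N((7 - 2)**2) - Q = -600 - 1*(-697/22) = -600 + 697/22 = -12503/22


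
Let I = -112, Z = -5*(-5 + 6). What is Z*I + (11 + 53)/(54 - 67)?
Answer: 7216/13 ≈ 555.08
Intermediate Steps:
Z = -5 (Z = -5*1 = -5)
Z*I + (11 + 53)/(54 - 67) = -5*(-112) + (11 + 53)/(54 - 67) = 560 + 64/(-13) = 560 + 64*(-1/13) = 560 - 64/13 = 7216/13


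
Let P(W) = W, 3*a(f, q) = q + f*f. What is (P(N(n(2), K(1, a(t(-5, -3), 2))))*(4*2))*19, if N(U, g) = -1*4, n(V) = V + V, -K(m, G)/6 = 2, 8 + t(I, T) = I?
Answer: -608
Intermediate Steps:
t(I, T) = -8 + I
a(f, q) = q/3 + f²/3 (a(f, q) = (q + f*f)/3 = (q + f²)/3 = q/3 + f²/3)
K(m, G) = -12 (K(m, G) = -6*2 = -12)
n(V) = 2*V
N(U, g) = -4
(P(N(n(2), K(1, a(t(-5, -3), 2))))*(4*2))*19 = -16*2*19 = -4*8*19 = -32*19 = -608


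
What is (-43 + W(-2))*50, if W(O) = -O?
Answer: -2050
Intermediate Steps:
(-43 + W(-2))*50 = (-43 - 1*(-2))*50 = (-43 + 2)*50 = -41*50 = -2050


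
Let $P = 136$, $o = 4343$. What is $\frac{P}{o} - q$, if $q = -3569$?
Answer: $\frac{15500303}{4343} \approx 3569.0$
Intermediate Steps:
$\frac{P}{o} - q = \frac{136}{4343} - -3569 = 136 \cdot \frac{1}{4343} + 3569 = \frac{136}{4343} + 3569 = \frac{15500303}{4343}$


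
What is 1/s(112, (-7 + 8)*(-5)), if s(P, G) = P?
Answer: 1/112 ≈ 0.0089286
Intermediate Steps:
1/s(112, (-7 + 8)*(-5)) = 1/112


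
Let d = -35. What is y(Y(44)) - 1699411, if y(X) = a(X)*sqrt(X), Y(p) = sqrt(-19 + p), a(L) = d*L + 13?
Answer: -1699411 - 162*sqrt(5) ≈ -1.6998e+6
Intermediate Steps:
a(L) = 13 - 35*L (a(L) = -35*L + 13 = 13 - 35*L)
y(X) = sqrt(X)*(13 - 35*X) (y(X) = (13 - 35*X)*sqrt(X) = sqrt(X)*(13 - 35*X))
y(Y(44)) - 1699411 = sqrt(sqrt(-19 + 44))*(13 - 35*sqrt(-19 + 44)) - 1699411 = sqrt(sqrt(25))*(13 - 35*sqrt(25)) - 1699411 = sqrt(5)*(13 - 35*5) - 1699411 = sqrt(5)*(13 - 175) - 1699411 = sqrt(5)*(-162) - 1699411 = -162*sqrt(5) - 1699411 = -1699411 - 162*sqrt(5)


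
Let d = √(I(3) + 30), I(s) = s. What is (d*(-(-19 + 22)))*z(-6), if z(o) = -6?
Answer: 18*√33 ≈ 103.40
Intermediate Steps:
d = √33 (d = √(3 + 30) = √33 ≈ 5.7446)
(d*(-(-19 + 22)))*z(-6) = (√33*(-(-19 + 22)))*(-6) = (√33*(-1*3))*(-6) = (√33*(-3))*(-6) = -3*√33*(-6) = 18*√33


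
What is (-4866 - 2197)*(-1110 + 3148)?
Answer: -14394394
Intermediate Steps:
(-4866 - 2197)*(-1110 + 3148) = -7063*2038 = -14394394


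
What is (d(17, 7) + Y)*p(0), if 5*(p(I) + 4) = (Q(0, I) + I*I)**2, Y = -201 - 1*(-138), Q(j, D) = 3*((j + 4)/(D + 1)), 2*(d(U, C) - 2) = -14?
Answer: -8432/5 ≈ -1686.4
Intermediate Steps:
d(U, C) = -5 (d(U, C) = 2 + (1/2)*(-14) = 2 - 7 = -5)
Q(j, D) = 3*(4 + j)/(1 + D) (Q(j, D) = 3*((4 + j)/(1 + D)) = 3*(4 + j)/(1 + D))
Y = -63 (Y = -201 + 138 = -63)
p(I) = -4 + (I**2 + 12/(1 + I))**2/5 (p(I) = -4 + (3*(4 + 0)/(1 + I) + I*I)**2/5 = -4 + (3*4/(1 + I) + I**2)**2/5 = -4 + (12/(1 + I) + I**2)**2/5 = -4 + (I**2 + 12/(1 + I))**2/5)
(d(17, 7) + Y)*p(0) = (-5 - 63)*(-4 + (12 + 0**2 + 0**3)**2/(5*(1 + 0)**2)) = -68*(-4 + (1/5)*(12 + 0 + 0)**2/1**2) = -68*(-4 + (1/5)*1*12**2) = -68*(-4 + (1/5)*1*144) = -68*(-4 + 144/5) = -68*124/5 = -8432/5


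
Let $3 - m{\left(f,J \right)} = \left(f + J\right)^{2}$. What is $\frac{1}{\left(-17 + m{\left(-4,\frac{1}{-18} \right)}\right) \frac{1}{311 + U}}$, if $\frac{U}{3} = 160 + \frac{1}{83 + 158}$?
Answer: $- \frac{61765416}{2377465} \approx -25.98$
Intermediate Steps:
$m{\left(f,J \right)} = 3 - \left(J + f\right)^{2}$ ($m{\left(f,J \right)} = 3 - \left(f + J\right)^{2} = 3 - \left(J + f\right)^{2}$)
$U = \frac{115683}{241}$ ($U = 3 \left(160 + \frac{1}{83 + 158}\right) = 3 \left(160 + \frac{1}{241}\right) = 3 \cdot \frac{38561}{241} = \frac{115683}{241} \approx 480.01$)
$\frac{1}{\left(-17 + m{\left(-4,\frac{1}{-18} \right)}\right) \frac{1}{311 + U}} = \frac{1}{\left(-17 + \left(3 - \left(\frac{1}{-18} - 4\right)^{2}\right)\right) \frac{1}{311 + \frac{115683}{241}}} = \frac{1}{\left(-17 + \left(3 - \left(- \frac{1}{18} - 4\right)^{2}\right)\right) \frac{1}{\frac{190634}{241}}} = \frac{1}{\left(-17 + \left(3 - \left(- \frac{73}{18}\right)^{2}\right)\right) \frac{241}{190634}} = \frac{1}{\left(-17 + \left(3 - \frac{5329}{324}\right)\right) \frac{241}{190634}} = \frac{1}{\left(-17 - \frac{4357}{324}\right) \frac{241}{190634}} = \frac{1}{\left(- \frac{9865}{324}\right) \frac{241}{190634}} = \frac{1}{- \frac{2377465}{61765416}} = - \frac{61765416}{2377465}$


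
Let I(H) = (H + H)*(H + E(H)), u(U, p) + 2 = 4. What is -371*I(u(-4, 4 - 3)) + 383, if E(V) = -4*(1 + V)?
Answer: 15223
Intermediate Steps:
u(U, p) = 2 (u(U, p) = -2 + 4 = 2)
E(V) = -4 - 4*V
I(H) = 2*H*(-4 - 3*H) (I(H) = (H + H)*(H + (-4 - 4*H)) = (2*H)*(-4 - 3*H) = 2*H*(-4 - 3*H))
-371*I(u(-4, 4 - 3)) + 383 = -(-742)*2*(4 + 3*2) + 383 = -(-742)*2*(4 + 6) + 383 = -(-742)*2*10 + 383 = -371*(-40) + 383 = 14840 + 383 = 15223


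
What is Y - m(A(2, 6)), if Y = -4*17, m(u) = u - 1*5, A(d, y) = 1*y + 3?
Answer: -72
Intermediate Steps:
A(d, y) = 3 + y (A(d, y) = y + 3 = 3 + y)
m(u) = -5 + u (m(u) = u - 5 = -5 + u)
Y = -68
Y - m(A(2, 6)) = -68 - (-5 + (3 + 6)) = -68 - (-5 + 9) = -68 - 1*4 = -68 - 4 = -72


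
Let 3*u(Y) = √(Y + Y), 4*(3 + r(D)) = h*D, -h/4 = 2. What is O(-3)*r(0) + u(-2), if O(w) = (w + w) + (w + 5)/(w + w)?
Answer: 19 + 2*I/3 ≈ 19.0 + 0.66667*I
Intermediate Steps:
h = -8 (h = -4*2 = -8)
O(w) = 2*w + (5 + w)/(2*w) (O(w) = 2*w + (5 + w)/((2*w)) = 2*w + (5 + w)*(1/(2*w)) = 2*w + (5 + w)/(2*w))
r(D) = -3 - 2*D (r(D) = -3 + (-8*D)/4 = -3 - 2*D)
u(Y) = √2*√Y/3 (u(Y) = √(Y + Y)/3 = √(2*Y)/3 = (√2*√Y)/3 = √2*√Y/3)
O(-3)*r(0) + u(-2) = ((½)*(5 - 3*(1 + 4*(-3)))/(-3))*(-3 - 2*0) + √2*√(-2)/3 = ((½)*(-⅓)*(5 - 3*(1 - 12)))*(-3 + 0) + √2*(I*√2)/3 = ((½)*(-⅓)*(5 - 3*(-11)))*(-3) + 2*I/3 = ((½)*(-⅓)*(5 + 33))*(-3) + 2*I/3 = ((½)*(-⅓)*38)*(-3) + 2*I/3 = -19/3*(-3) + 2*I/3 = 19 + 2*I/3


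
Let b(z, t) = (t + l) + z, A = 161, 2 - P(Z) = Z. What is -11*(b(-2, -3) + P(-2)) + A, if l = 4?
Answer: 128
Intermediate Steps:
P(Z) = 2 - Z
b(z, t) = 4 + t + z (b(z, t) = (t + 4) + z = (4 + t) + z = 4 + t + z)
-11*(b(-2, -3) + P(-2)) + A = -11*((4 - 3 - 2) + (2 - 1*(-2))) + 161 = -11*(-1 + (2 + 2)) + 161 = -11*(-1 + 4) + 161 = -11*3 + 161 = -33 + 161 = 128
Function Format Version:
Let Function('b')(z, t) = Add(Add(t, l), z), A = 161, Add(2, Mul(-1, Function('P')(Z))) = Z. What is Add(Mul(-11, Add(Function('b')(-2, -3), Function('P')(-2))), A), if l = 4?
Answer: 128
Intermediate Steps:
Function('P')(Z) = Add(2, Mul(-1, Z))
Function('b')(z, t) = Add(4, t, z) (Function('b')(z, t) = Add(Add(t, 4), z) = Add(Add(4, t), z) = Add(4, t, z))
Add(Mul(-11, Add(Function('b')(-2, -3), Function('P')(-2))), A) = Add(Mul(-11, Add(Add(4, -3, -2), Add(2, Mul(-1, -2)))), 161) = Add(Mul(-11, Add(-1, Add(2, 2))), 161) = Add(Mul(-11, Add(-1, 4)), 161) = Add(Mul(-11, 3), 161) = Add(-33, 161) = 128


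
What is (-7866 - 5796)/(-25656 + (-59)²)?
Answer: 13662/22175 ≈ 0.61610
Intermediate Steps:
(-7866 - 5796)/(-25656 + (-59)²) = -13662/(-25656 + 3481) = -13662/(-22175) = -13662*(-1/22175) = 13662/22175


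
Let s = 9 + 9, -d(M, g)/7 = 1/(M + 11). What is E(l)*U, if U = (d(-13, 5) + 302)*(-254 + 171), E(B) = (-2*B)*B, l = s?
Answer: 16431012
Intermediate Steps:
d(M, g) = -7/(11 + M) (d(M, g) = -7/(M + 11) = -7/(11 + M))
s = 18
l = 18
E(B) = -2*B**2
U = -50713/2 (U = (-7/(11 - 13) + 302)*(-254 + 171) = (-7/(-2) + 302)*(-83) = (-7*(-1/2) + 302)*(-83) = (7/2 + 302)*(-83) = (611/2)*(-83) = -50713/2 ≈ -25357.)
E(l)*U = -2*18**2*(-50713/2) = -2*324*(-50713/2) = -648*(-50713/2) = 16431012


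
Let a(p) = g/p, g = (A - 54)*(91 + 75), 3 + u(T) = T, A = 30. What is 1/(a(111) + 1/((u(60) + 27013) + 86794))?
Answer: -4212968/151211355 ≈ -0.027861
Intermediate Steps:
u(T) = -3 + T
g = -3984 (g = (30 - 54)*(91 + 75) = -24*166 = -3984)
a(p) = -3984/p
1/(a(111) + 1/((u(60) + 27013) + 86794)) = 1/(-3984/111 + 1/(((-3 + 60) + 27013) + 86794)) = 1/(-3984*1/111 + 1/((57 + 27013) + 86794)) = 1/(-1328/37 + 1/(27070 + 86794)) = 1/(-1328/37 + 1/113864) = 1/(-151211355/4212968) = -4212968/151211355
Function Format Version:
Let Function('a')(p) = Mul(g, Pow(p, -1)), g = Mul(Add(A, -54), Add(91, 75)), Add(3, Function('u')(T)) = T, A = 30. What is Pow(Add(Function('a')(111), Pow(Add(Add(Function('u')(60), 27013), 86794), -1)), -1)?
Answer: Rational(-4212968, 151211355) ≈ -0.027861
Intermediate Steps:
Function('u')(T) = Add(-3, T)
g = -3984 (g = Mul(Add(30, -54), Add(91, 75)) = Mul(-24, 166) = -3984)
Function('a')(p) = Mul(-3984, Pow(p, -1))
Pow(Add(Function('a')(111), Pow(Add(Add(Function('u')(60), 27013), 86794), -1)), -1) = Pow(Add(Mul(-3984, Pow(111, -1)), Pow(Add(Add(Add(-3, 60), 27013), 86794), -1)), -1) = Pow(Add(Mul(-3984, Rational(1, 111)), Pow(Add(Add(57, 27013), 86794), -1)), -1) = Pow(Add(Rational(-1328, 37), Pow(Add(27070, 86794), -1)), -1) = Pow(Add(Rational(-1328, 37), Pow(113864, -1)), -1) = Pow(Add(Rational(-1328, 37), Rational(1, 113864)), -1) = Pow(Rational(-151211355, 4212968), -1) = Rational(-4212968, 151211355)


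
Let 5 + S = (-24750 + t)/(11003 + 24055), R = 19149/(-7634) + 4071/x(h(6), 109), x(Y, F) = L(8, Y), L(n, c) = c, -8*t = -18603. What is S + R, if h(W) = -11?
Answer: -134972179975/356843696 ≈ -378.24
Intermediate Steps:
t = 18603/8 (t = -1/8*(-18603) = 18603/8 ≈ 2325.4)
x(Y, F) = Y
R = -2844423/7634 (R = 19149/(-7634) + 4071/(-11) = 19149*(-1/7634) + 4071*(-1/11) = -19149/7634 - 4071/11 = -2844423/7634 ≈ -372.60)
S = -527239/93488 (S = -5 + (-24750 + 18603/8)/(11003 + 24055) = -5 - 179397/8/35058 = -5 - 179397/8*1/35058 = -5 - 59799/93488 = -527239/93488 ≈ -5.6396)
S + R = -527239/93488 - 2844423/7634 = -134972179975/356843696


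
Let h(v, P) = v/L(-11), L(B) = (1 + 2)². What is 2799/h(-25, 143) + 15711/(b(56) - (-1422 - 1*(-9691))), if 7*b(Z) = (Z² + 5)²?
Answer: -247070528193/245199950 ≈ -1007.6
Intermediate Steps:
L(B) = 9 (L(B) = 3² = 9)
b(Z) = (5 + Z²)²/7 (b(Z) = (Z² + 5)²/7 = (5 + Z²)²/7)
h(v, P) = v/9
2799/h(-25, 143) + 15711/(b(56) - (-1422 - 1*(-9691))) = 2799/(((⅑)*(-25))) + 15711/((5 + 56²)²/7 - (-1422 - 1*(-9691))) = 2799/(-25/9) + 15711/((5 + 3136)²/7 - (-1422 + 9691)) = 2799*(-9/25) + 15711/((⅐)*3141² - 1*8269) = -25191/25 + 15711/((⅐)*9865881 - 8269) = -25191/25 + 15711/(9865881/7 - 8269) = -25191/25 + 15711/(9807998/7) = -25191/25 + 15711*(7/9807998) = -25191/25 + 109977/9807998 = -247070528193/245199950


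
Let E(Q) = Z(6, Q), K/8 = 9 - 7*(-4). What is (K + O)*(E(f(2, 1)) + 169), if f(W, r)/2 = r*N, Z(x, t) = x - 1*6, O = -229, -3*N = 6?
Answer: 11323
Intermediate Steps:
N = -2 (N = -⅓*6 = -2)
Z(x, t) = -6 + x (Z(x, t) = x - 6 = -6 + x)
f(W, r) = -4*r (f(W, r) = 2*(r*(-2)) = 2*(-2*r) = -4*r)
K = 296 (K = 8*(9 - 7*(-4)) = 8*(9 + 28) = 8*37 = 296)
E(Q) = 0 (E(Q) = -6 + 6 = 0)
(K + O)*(E(f(2, 1)) + 169) = (296 - 229)*(0 + 169) = 67*169 = 11323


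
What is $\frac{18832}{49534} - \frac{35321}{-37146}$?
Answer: $\frac{1224561943}{919994982} \approx 1.3311$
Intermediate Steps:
$\frac{18832}{49534} - \frac{35321}{-37146} = 18832 \cdot \frac{1}{49534} - - \frac{35321}{37146} = \frac{9416}{24767} + \frac{35321}{37146} = \frac{1224561943}{919994982}$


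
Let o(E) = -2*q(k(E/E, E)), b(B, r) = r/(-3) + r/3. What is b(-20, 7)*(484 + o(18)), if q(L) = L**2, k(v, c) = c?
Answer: 0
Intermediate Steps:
b(B, r) = 0 (b(B, r) = r*(-1/3) + r*(1/3) = -r/3 + r/3 = 0)
o(E) = -2*E**2
b(-20, 7)*(484 + o(18)) = 0*(484 - 2*18**2) = 0*(484 - 2*324) = 0*(484 - 648) = 0*(-164) = 0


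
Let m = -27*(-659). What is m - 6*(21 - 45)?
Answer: 17937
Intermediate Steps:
m = 17793
m - 6*(21 - 45) = 17793 - 6*(21 - 45) = 17793 - 6*(-24) = 17793 - 1*(-144) = 17793 + 144 = 17937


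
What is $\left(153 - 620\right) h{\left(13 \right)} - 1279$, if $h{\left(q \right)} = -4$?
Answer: $589$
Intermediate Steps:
$\left(153 - 620\right) h{\left(13 \right)} - 1279 = \left(153 - 620\right) \left(-4\right) - 1279 = \left(-467\right) \left(-4\right) - 1279 = 1868 - 1279 = 589$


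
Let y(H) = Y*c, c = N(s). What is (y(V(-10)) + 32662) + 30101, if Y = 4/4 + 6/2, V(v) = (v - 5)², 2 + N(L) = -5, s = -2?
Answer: 62735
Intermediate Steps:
N(L) = -7 (N(L) = -2 - 5 = -7)
c = -7
V(v) = (-5 + v)²
Y = 4 (Y = 4*(¼) + 6*(½) = 1 + 3 = 4)
y(H) = -28 (y(H) = 4*(-7) = -28)
(y(V(-10)) + 32662) + 30101 = (-28 + 32662) + 30101 = 32634 + 30101 = 62735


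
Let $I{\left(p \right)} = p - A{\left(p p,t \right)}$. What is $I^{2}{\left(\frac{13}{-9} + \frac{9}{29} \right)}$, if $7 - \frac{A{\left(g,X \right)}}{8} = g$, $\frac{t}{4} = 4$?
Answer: $\frac{10183144738816}{4640470641} \approx 2194.4$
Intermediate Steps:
$t = 16$ ($t = 4 \cdot 4 = 16$)
$A{\left(g,X \right)} = 56 - 8 g$
$I{\left(p \right)} = -56 + p + 8 p^{2}$ ($I{\left(p \right)} = p - \left(56 - 8 p p\right) = p - \left(56 - 8 p^{2}\right) = p + \left(-56 + 8 p^{2}\right) = -56 + p + 8 p^{2}$)
$I^{2}{\left(\frac{13}{-9} + \frac{9}{29} \right)} = \left(-56 + \left(\frac{13}{-9} + \frac{9}{29}\right) + 8 \left(\frac{13}{-9} + \frac{9}{29}\right)^{2}\right)^{2} = \left(-56 + \left(13 \left(- \frac{1}{9}\right) + 9 \cdot \frac{1}{29}\right) + 8 \left(13 \left(- \frac{1}{9}\right) + 9 \cdot \frac{1}{29}\right)^{2}\right)^{2} = \left(-56 + \left(- \frac{13}{9} + \frac{9}{29}\right) + 8 \left(- \frac{13}{9} + \frac{9}{29}\right)^{2}\right)^{2} = \left(-56 - \frac{296}{261} + 8 \left(- \frac{296}{261}\right)^{2}\right)^{2} = \left(-56 - \frac{296}{261} + 8 \cdot \frac{87616}{68121}\right)^{2} = \left(-56 - \frac{296}{261} + \frac{700928}{68121}\right)^{2} = \left(- \frac{3191104}{68121}\right)^{2} = \frac{10183144738816}{4640470641}$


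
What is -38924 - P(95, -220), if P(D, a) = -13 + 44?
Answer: -38955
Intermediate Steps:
P(D, a) = 31
-38924 - P(95, -220) = -38924 - 1*31 = -38924 - 31 = -38955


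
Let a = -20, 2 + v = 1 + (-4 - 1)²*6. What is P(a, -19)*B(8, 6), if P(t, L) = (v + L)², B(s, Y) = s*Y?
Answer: 811200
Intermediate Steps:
B(s, Y) = Y*s
v = 149 (v = -2 + (1 + (-4 - 1)²*6) = -2 + (1 + (-5)²*6) = -2 + (1 + 25*6) = -2 + (1 + 150) = -2 + 151 = 149)
P(t, L) = (149 + L)²
P(a, -19)*B(8, 6) = (149 - 19)²*(6*8) = 130²*48 = 16900*48 = 811200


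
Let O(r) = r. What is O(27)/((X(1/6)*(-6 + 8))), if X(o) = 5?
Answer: 27/10 ≈ 2.7000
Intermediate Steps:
O(27)/((X(1/6)*(-6 + 8))) = 27/((5*(-6 + 8))) = 27/((5*2)) = 27/10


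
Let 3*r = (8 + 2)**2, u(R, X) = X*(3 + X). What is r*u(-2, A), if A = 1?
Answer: 400/3 ≈ 133.33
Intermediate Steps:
r = 100/3 (r = (8 + 2)**2/3 = (1/3)*10**2 = (1/3)*100 = 100/3 ≈ 33.333)
r*u(-2, A) = 100*(1*(3 + 1))/3 = 100*(1*4)/3 = (100/3)*4 = 400/3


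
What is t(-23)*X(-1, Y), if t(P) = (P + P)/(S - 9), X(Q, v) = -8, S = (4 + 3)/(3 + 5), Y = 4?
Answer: -2944/65 ≈ -45.292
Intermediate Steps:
S = 7/8 ≈ 0.87500
t(P) = -16*P/65 (t(P) = (P + P)/(7/8 - 9) = (2*P)/(-65/8) = (2*P)*(-8/65) = -16*P/65)
t(-23)*X(-1, Y) = -16/65*(-23)*(-8) = (368/65)*(-8) = -2944/65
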